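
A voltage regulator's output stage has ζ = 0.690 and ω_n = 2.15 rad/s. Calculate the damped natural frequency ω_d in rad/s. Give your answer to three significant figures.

ω_d ≈ 1.56 rad/s

ω_d = ω_n√(1−ζ²) = 2.15·√0.524 = 1.56 rad/s.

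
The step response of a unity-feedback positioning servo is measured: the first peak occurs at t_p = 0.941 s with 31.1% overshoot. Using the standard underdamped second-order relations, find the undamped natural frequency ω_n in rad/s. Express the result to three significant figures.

ζ from %OS: ζ = |ln 0.311|/√(π²+ln²0.311) = 0.348.
From t_p = π/ω_d, ω_d = π/0.941 = 3.34 rad/s, so ω_n = ω_d/√(1−ζ²) = 3.56 rad/s.

ω_n ≈ 3.56 rad/s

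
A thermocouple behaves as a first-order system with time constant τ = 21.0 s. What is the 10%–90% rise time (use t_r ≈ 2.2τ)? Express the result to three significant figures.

t_r ≈ 2.2τ = 46.2 s.

t_r ≈ 46.2 s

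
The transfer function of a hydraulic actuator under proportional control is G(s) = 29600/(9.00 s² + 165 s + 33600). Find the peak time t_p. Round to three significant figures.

Dividing through by 9.00: denominator becomes s² + 18.33 s + 3733.
So ω_n = √3733 = 61.1 rad/s and ζ = 18.33/(2·61.1) = 0.150.
ω_d = 61.1·√(1 − 0.150²) = 60.4 rad/s. t_p = π/ω_d = 0.0520 s.

t_p ≈ 0.0520 s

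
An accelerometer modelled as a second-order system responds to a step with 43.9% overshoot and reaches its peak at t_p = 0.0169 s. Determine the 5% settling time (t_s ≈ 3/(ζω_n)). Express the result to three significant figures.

From the overshoot, ζ = −ln(OS)/√(π²+ln²(OS)) = 0.253.
t_p = π/ω_d ⇒ ω_d = 186 rad/s; then ω_n = ω_d/√(1−ζ²) = 192 rad/s.
t_s ≈ 3/(ζω_n) = 3/(0.253·192) = 0.0616 s.

t_s ≈ 0.0616 s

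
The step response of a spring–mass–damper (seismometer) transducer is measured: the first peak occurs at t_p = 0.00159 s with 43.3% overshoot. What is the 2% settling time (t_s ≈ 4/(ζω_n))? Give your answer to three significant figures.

From the overshoot, ζ = −ln(OS)/√(π²+ln²(OS)) = 0.257.
From t_p = π/ω_d, ω_d = π/0.00159 = 1980 rad/s, so ω_n = ω_d/√(1−ζ²) = 2040 rad/s.
t_s ≈ 4/(ζω_n) = 4/(0.257·2040) = 0.00760 s.

t_s ≈ 0.00760 s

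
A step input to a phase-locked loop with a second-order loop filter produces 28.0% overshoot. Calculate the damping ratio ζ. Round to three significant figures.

ζ ≈ 0.376

From %OS = 100·exp(−πζ/√(1−ζ²)), invert to get ζ = −ln(OS)/√(π² + ln²(OS)) with OS = 0.280.
−ln 0.280 = 1.273, so ζ = 1.273/√(π² + 1.620) = 0.376.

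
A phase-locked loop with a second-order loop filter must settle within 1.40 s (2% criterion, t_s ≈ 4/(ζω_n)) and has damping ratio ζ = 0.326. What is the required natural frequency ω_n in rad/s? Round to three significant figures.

ω_n ≈ 8.76 rad/s

Rearranging t_s ≈ 4/(ζω_n) gives ω_n = 4/(ζ·t_s) = 4/(0.326 × 1.40) = 8.76 rad/s.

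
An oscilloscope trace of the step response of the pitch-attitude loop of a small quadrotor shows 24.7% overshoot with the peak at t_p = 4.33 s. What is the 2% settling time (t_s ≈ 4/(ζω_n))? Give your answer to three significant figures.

t_s ≈ 12.4 s

ζ from %OS: ζ = |ln 0.247|/√(π²+ln²0.247) = 0.407.
t_p = π/ω_d ⇒ ω_d = 0.726 rad/s; then ω_n = ω_d/√(1−ζ²) = 0.794 rad/s.
t_s ≈ 4/(ζω_n) = 4/(0.407·0.794) = 12.4 s.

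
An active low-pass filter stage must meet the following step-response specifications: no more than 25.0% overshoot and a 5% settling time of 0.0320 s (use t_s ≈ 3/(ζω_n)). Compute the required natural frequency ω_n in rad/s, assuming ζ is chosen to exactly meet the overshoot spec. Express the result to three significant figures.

From %OS = 100·exp(−πζ/√(1−ζ²)), invert to get ζ = −ln(OS)/√(π² + ln²(OS)) with OS = 0.250.
−ln 0.250 = 1.386, so ζ = 1.386/√(π² + 1.922) = 0.404.
Then ω_n = 3/(ζ t_s) = 3/(0.404 × 0.0320) = 232 rad/s.

ω_n ≈ 232 rad/s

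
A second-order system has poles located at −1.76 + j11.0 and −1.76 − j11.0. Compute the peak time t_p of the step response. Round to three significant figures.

t_p = π/ω_d with ω_d = 11.0 (the imaginary part), so t_p = 0.286 s.

t_p ≈ 0.286 s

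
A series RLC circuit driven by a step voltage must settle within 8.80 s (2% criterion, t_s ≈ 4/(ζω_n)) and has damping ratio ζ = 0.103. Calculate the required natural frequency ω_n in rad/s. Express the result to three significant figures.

ω_n ≈ 4.41 rad/s

Rearranging t_s ≈ 4/(ζω_n) gives ω_n = 4/(ζ·t_s) = 4/(0.103 × 8.80) = 4.41 rad/s.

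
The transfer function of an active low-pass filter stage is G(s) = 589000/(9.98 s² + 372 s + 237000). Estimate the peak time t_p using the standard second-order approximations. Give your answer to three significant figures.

Dividing through by 9.98: denominator becomes s² + 37.27 s + 23750.
So ω_n = √23750 = 154 rad/s and ζ = 37.27/(2·154) = 0.121.
ω_d = ω_n√(1−ζ²) = 153 rad/s. t_p = π/ω_d = 0.0205 s.

t_p ≈ 0.0205 s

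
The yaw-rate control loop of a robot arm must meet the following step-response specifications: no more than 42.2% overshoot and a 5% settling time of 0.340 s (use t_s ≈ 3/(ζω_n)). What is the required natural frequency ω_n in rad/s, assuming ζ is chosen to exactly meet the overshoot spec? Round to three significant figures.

From %OS = 100·exp(−πζ/√(1−ζ²)), invert to get ζ = −ln(OS)/√(π² + ln²(OS)) with OS = 0.422.
−ln 0.422 = 0.8627, so ζ = 0.8627/√(π² + 0.7443) = 0.265.
From t_s ≈ 3/(ζω_n): ω_n = 3/(ζ·t_s) = 3/(0.265·0.340) = 33.3 rad/s.

ω_n ≈ 33.3 rad/s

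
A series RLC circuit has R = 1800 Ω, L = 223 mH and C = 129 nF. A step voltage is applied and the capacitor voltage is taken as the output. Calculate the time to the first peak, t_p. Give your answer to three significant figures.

t_p ≈ 0.000731 s

For a series RLC circuit (capacitor voltage as output), ω_n = 1/√(LC) = 1/√(223 mH · 129 nF) = 5900 rad/s.
ζ = (R/2)·√(C/L) = (1800/2)·√(129 nF/223 mH) = 0.685.
The damped frequency ω_d = ω_n√(1−ζ²) = 4300 rad/s. t_p = π/ω_d = 0.000731 s.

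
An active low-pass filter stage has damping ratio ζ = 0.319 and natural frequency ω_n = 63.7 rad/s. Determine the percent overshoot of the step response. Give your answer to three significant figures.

%OS ≈ 34.7%

For an underdamped second-order system, %OS = 100·exp(−πζ/√(1−ζ²)).
πζ/√(1−ζ²) = π·0.319/√(1−0.102) = 1.057, so %OS = 100·e^(−1.057) = 34.7%.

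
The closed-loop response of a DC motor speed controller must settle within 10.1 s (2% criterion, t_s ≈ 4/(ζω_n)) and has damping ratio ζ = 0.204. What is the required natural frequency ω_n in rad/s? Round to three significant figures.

Rearranging t_s ≈ 4/(ζω_n) gives ω_n = 4/(ζ·t_s) = 4/(0.204 × 10.1) = 1.94 rad/s.

ω_n ≈ 1.94 rad/s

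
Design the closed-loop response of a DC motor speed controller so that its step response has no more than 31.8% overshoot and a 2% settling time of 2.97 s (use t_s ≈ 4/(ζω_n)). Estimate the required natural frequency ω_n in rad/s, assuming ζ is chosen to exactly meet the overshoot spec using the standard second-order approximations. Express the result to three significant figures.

Inverting the overshoot relation: ζ = |ln 0.318|/√(π² + ln²0.318) = 0.343.
From t_s ≈ 4/(ζω_n): ω_n = 4/(ζ·t_s) = 4/(0.343·2.97) = 3.93 rad/s.

ω_n ≈ 3.93 rad/s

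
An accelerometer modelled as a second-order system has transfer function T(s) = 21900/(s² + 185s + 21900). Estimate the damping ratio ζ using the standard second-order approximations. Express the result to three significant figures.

ζ ≈ 0.625

Comparing the denominator to s² + 2ζω_n s + ω_n²: ω_n = √21900 = 148 rad/s, and 2ζω_n = 185 so ζ = 185/(2·148) = 0.625.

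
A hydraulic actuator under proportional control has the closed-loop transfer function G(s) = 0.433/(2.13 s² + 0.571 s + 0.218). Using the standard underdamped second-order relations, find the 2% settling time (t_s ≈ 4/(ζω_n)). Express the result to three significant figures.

t_s ≈ 29.8 s

Dividing through by 2.13: denominator becomes s² + 0.2681 s + 0.1023.
So ω_n = √0.1023 = 0.320 rad/s and ζ = 0.2681/(2·0.320) = 0.419.
t_s ≈ 4/(ζω_n) = 29.8 s.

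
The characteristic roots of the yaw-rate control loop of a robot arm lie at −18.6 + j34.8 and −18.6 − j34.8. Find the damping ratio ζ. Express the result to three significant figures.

ζ ≈ 0.471

The poles are at −σ ± jω_d with σ = 18.6 and ω_d = 34.8, so ω_n = √(σ²+ω_d²) = 39.5 rad/s and ζ = σ/ω_n = 0.471.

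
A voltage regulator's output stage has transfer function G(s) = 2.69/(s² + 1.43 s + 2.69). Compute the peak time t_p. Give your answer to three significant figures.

t_p ≈ 2.13 s

Matching coefficients with s² + 2ζω_n s + ω_n² gives ω_n² = 2.69 ⇒ ω_n = 1.64 rad/s, and ζ = 1.43/(2ω_n) = 0.436.
ω_d = 1.64·√(1 − 0.436²) = 1.48 rad/s. Then t_p = π/ω_d = 2.13 s.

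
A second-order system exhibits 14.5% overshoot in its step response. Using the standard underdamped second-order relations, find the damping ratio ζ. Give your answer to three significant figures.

ζ = −ln(OS)/√(π² + (ln OS)²). With OS = 0.145, ln OS = −1.931 and ζ = 1.931/3.688 = 0.524.

ζ ≈ 0.524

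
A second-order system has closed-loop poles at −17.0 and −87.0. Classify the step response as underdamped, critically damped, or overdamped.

overdamped

Since the poles are distinct, negative and real, the response is overdamped.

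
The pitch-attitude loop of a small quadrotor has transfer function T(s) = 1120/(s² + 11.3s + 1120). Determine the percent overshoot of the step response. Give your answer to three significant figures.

Comparing the denominator to s² + 2ζω_n s + ω_n²: ω_n = √1120 = 33.5 rad/s, and 2ζω_n = 11.3 so ζ = 11.3/(2·33.5) = 0.169.
%OS = 100 e^{−πζ/√(1−ζ²)} with ζ = 0.169 gives 58.4%.

%OS ≈ 58.4%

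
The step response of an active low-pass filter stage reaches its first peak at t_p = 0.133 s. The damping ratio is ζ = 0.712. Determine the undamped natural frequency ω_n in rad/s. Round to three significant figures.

Peak time t_p = π/ω_d, so ω_d = π/t_p = π/0.133 = 23.6 rad/s.
ω_n = ω_d/√(1−ζ²) = 23.6/√0.493 = 33.6 rad/s.

ω_n ≈ 33.6 rad/s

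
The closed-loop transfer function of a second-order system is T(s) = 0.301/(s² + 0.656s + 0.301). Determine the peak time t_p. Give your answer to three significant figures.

t_p ≈ 7.14 s

ω_n = √0.301 = 0.549 rad/s; ζ = 0.656/(2·0.549) = 0.598.
ω_d = 0.549·√(1 − 0.598²) = 0.440 rad/s. Then t_p = π/ω_d = 7.14 s.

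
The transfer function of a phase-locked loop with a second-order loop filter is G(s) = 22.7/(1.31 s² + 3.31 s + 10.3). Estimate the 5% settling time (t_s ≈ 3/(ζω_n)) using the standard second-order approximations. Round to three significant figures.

Dividing through by 1.31: denominator becomes s² + 2.527 s + 7.863.
So ω_n = √7.863 = 2.80 rad/s and ζ = 2.527/(2·2.80) = 0.451.
t_s ≈ 3/(ζω_n) = 2.37 s.

t_s ≈ 2.37 s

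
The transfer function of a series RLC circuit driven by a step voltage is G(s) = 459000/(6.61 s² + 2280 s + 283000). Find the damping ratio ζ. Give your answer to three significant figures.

Dividing through by 6.61: denominator becomes s² + 344.9 s + 42810.
So ω_n = √42810 = 207 rad/s and ζ = 344.9/(2·207) = 0.834.

ζ ≈ 0.834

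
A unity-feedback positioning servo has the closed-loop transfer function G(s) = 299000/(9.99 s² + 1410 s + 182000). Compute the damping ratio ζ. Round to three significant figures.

ζ ≈ 0.523

Dividing through by 9.99: denominator becomes s² + 141.1 s + 18220.
So ω_n = √18220 = 135 rad/s and ζ = 141.1/(2·135) = 0.523.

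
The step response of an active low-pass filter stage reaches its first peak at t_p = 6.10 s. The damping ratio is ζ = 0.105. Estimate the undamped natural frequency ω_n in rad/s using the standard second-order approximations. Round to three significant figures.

ω_n ≈ 0.518 rad/s

Peak time t_p = π/ω_d, so ω_d = π/t_p = π/6.10 = 0.515 rad/s.
ω_n = ω_d/√(1−ζ²) = 0.515/√0.989 = 0.518 rad/s.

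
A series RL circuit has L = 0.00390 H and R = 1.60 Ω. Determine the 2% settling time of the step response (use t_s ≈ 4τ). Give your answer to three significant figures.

τ = L/R = 0.00390/1.60 = 0.00244 s.
t_s ≈ 4τ = 0.00975 s.

t_s ≈ 0.00975 s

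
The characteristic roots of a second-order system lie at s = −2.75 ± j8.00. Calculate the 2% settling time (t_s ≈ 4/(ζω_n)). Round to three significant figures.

t_s ≈ 1.45 s

For poles at −σ ± jω_d, ζω_n = σ = 2.75, so t_s ≈ 4/σ = 1.45 s.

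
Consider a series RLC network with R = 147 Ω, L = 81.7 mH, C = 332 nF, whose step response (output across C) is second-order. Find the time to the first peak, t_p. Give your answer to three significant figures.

For a series RLC circuit (capacitor voltage as output), ω_n = 1/√(LC) = 1/√(81.7 mH · 332 nF) = 6070 rad/s.
ζ = (R/2)·√(C/L) = (147/2)·√(332 nF/81.7 mH) = 0.148.
ω_d = 6070·√(1 − 0.148²) = 6000 rad/s. t_p = π/ω_d = 0.000523 s.

t_p ≈ 0.000523 s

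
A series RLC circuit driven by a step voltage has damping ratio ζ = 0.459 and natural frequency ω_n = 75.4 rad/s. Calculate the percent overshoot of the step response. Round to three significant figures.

For an underdamped second-order system, %OS = 100·exp(−πζ/√(1−ζ²)).
πζ/√(1−ζ²) = π·0.459/√(1−0.211) = 1.623, so %OS = 100·e^(−1.623) = 19.7%.

%OS ≈ 19.7%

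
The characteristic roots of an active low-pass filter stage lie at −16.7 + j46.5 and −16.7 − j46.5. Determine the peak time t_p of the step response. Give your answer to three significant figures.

t_p ≈ 0.0676 s

t_p = π/ω_d with ω_d = 46.5 (the imaginary part), so t_p = 0.0676 s.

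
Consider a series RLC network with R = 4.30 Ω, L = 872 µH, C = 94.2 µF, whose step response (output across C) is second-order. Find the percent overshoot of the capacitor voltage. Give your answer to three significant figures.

%OS ≈ 4.34%

For a series RLC circuit (capacitor voltage as output), ω_n = 1/√(LC) = 1/√(872 µH · 94.2 µF) = 3490 rad/s.
ζ = (R/2)·√(C/L) = (4.30/2)·√(94.2 µF/872 µH) = 0.707.
%OS = 100·exp(−πζ/√(1−ζ²)) = 4.34%.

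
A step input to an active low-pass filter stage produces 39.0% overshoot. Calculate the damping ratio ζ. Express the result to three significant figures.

ζ ≈ 0.287

ζ = −ln(OS)/√(π² + (ln OS)²). With OS = 0.390, ln OS = −0.9416 and ζ = 0.9416/3.280 = 0.287.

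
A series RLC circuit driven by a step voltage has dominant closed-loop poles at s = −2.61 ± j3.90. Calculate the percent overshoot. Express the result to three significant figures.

%OS ≈ 12.2%

|pole| = ω_n = √(2.61² + 3.90²) = 4.69 rad/s; ζ = cos θ = σ/ω_n = 0.556.
%OS = 100·exp(−πζ/√(1−ζ²)) = 12.2%.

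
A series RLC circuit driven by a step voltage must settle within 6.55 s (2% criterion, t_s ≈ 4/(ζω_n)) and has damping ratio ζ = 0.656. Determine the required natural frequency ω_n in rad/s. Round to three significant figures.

ω_n ≈ 0.931 rad/s

Rearranging t_s ≈ 4/(ζω_n) gives ω_n = 4/(ζ·t_s) = 4/(0.656 × 6.55) = 0.931 rad/s.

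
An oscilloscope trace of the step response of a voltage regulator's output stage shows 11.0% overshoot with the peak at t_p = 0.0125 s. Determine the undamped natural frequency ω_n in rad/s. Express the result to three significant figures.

From the overshoot, ζ = −ln(OS)/√(π²+ln²(OS)) = 0.575.
From t_p = π/ω_d, ω_d = π/0.0125 = 251 rad/s, so ω_n = ω_d/√(1−ζ²) = 307 rad/s.

ω_n ≈ 307 rad/s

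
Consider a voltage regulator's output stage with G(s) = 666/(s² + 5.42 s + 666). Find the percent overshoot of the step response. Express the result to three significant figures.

%OS ≈ 71.8%

Comparing the denominator to s² + 2ζω_n s + ω_n²: ω_n = √666 = 25.8 rad/s, and 2ζω_n = 5.42 so ζ = 5.42/(2·25.8) = 0.105.
%OS = 100 e^{−πζ/√(1−ζ²)} with ζ = 0.105 gives 71.8%.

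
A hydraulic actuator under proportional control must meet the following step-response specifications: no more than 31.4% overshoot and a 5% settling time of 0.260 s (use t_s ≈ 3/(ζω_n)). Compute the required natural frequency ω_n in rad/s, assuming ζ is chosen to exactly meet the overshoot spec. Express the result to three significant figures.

ω_n ≈ 33.4 rad/s

Inverting the overshoot relation: ζ = |ln 0.314|/√(π² + ln²0.314) = 0.346.
From t_s ≈ 3/(ζω_n): ω_n = 3/(ζ·t_s) = 3/(0.346·0.260) = 33.4 rad/s.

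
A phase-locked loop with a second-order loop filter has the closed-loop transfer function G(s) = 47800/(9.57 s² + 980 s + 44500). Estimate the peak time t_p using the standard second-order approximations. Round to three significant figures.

t_p ≈ 0.0698 s

Dividing through by 9.57: denominator becomes s² + 102.4 s + 4650.
So ω_n = √4650 = 68.2 rad/s and ζ = 102.4/(2·68.2) = 0.751.
The damped frequency ω_d = ω_n√(1−ζ²) = 45.0 rad/s. t_p = π/ω_d = 0.0698 s.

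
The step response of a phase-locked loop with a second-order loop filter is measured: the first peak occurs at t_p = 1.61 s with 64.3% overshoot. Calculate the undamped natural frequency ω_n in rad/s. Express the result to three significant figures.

ω_n ≈ 1.97 rad/s

From the overshoot, ζ = −ln(OS)/√(π²+ln²(OS)) = 0.139.
t_p = π/ω_d ⇒ ω_d = 1.95 rad/s; then ω_n = ω_d/√(1−ζ²) = 1.97 rad/s.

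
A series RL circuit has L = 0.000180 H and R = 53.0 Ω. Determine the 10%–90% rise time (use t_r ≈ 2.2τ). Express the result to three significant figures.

τ = L/R = 0.000180/53.0 = 0.00000340 s.
t_r ≈ 2.2τ = 0.00000747 s.

t_r ≈ 0.00000747 s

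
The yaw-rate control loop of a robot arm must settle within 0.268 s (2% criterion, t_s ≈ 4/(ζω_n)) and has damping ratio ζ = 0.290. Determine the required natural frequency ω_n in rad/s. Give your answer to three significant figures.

ω_n ≈ 51.5 rad/s

Rearranging t_s ≈ 4/(ζω_n) gives ω_n = 4/(ζ·t_s) = 4/(0.290 × 0.268) = 51.5 rad/s.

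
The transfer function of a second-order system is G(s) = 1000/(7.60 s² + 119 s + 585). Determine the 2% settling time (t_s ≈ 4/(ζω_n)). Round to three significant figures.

Dividing through by 7.60: denominator becomes s² + 15.66 s + 76.97.
So ω_n = √76.97 = 8.77 rad/s and ζ = 15.66/(2·8.77) = 0.892.
t_s ≈ 4/(ζω_n) = 0.511 s.

t_s ≈ 0.511 s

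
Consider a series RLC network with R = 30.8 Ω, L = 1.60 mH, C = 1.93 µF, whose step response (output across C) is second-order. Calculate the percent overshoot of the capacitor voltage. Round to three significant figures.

%OS ≈ 13.7%

For a series RLC circuit (capacitor voltage as output), ω_n = 1/√(LC) = 1/√(1.60 mH · 1.93 µF) = 18000 rad/s.
ζ = (R/2)·√(C/L) = (30.8/2)·√(1.93 µF/1.60 mH) = 0.535.
%OS = 100·exp(−πζ/√(1−ζ²)) = 13.7%.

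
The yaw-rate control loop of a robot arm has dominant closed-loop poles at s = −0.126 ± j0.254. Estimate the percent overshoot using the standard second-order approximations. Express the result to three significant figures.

|pole| = ω_n = √(0.126² + 0.254²) = 0.284 rad/s; ζ = cos θ = σ/ω_n = 0.444.
Overshoot: exp(−π·0.444/√(1−0.444²)) = 0.210, i.e. 21.0%.

%OS ≈ 21.0%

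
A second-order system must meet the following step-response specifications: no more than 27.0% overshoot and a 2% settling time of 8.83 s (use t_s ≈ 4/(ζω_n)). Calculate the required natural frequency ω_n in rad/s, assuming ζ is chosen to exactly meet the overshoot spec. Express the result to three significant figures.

ω_n ≈ 1.18 rad/s

ζ = −ln(OS)/√(π² + (ln OS)²). With OS = 0.270, ln OS = −1.309 and ζ = 1.309/3.404 = 0.385.
Then ω_n = 4/(ζ t_s) = 4/(0.385 × 8.83) = 1.18 rad/s.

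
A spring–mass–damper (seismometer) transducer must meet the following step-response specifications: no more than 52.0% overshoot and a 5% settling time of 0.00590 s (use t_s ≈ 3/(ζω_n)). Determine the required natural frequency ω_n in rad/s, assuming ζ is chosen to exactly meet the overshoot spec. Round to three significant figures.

ζ = −ln(OS)/√(π² + (ln OS)²). With OS = 0.520, ln OS = −0.6539 and ζ = 0.6539/3.209 = 0.204.
Then ω_n = 3/(ζ t_s) = 3/(0.204 × 0.00590) = 2500 rad/s.

ω_n ≈ 2500 rad/s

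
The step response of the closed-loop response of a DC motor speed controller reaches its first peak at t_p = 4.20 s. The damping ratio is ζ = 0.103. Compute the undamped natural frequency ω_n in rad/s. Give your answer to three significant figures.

Peak time t_p = π/ω_d, so ω_d = π/t_p = π/4.20 = 0.748 rad/s.
ω_n = ω_d/√(1−ζ²) = 0.748/√0.989 = 0.752 rad/s.

ω_n ≈ 0.752 rad/s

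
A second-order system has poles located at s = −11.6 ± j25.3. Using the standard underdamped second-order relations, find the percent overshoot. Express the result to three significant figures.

%OS ≈ 23.7%

The poles are at −σ ± jω_d with σ = 11.6 and ω_d = 25.3, so ω_n = √(σ²+ω_d²) = 27.8 rad/s and ζ = σ/ω_n = 0.417.
%OS = 100 e^{−πζ/√(1−ζ²)} with ζ = 0.417 gives 23.7%.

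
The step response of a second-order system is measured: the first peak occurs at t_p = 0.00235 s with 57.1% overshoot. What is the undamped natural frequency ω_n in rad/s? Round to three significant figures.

ω_n ≈ 1360 rad/s

ζ from %OS: ζ = |ln 0.571|/√(π²+ln²0.571) = 0.176.
t_p = π/ω_d ⇒ ω_d = 1340 rad/s; then ω_n = ω_d/√(1−ζ²) = 1360 rad/s.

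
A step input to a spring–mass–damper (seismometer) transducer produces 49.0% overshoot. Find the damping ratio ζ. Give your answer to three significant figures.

ζ ≈ 0.221

From %OS = 100·exp(−πζ/√(1−ζ²)), invert to get ζ = −ln(OS)/√(π² + ln²(OS)) with OS = 0.490.
−ln 0.490 = 0.7133, so ζ = 0.7133/√(π² + 0.5089) = 0.221.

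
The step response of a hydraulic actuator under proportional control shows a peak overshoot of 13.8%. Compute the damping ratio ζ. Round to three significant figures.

ζ = −ln(OS)/√(π² + (ln OS)²). With OS = 0.138, ln OS = −1.981 and ζ = 1.981/3.714 = 0.533.

ζ ≈ 0.533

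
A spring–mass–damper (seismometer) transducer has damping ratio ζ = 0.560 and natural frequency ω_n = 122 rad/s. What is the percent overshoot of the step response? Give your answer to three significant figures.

%OS ≈ 12.0%

For an underdamped second-order system, %OS = 100·exp(−πζ/√(1−ζ²)).
πζ/√(1−ζ²) = π·0.560/√(1−0.314) = 2.123, so %OS = 100·e^(−2.123) = 12.0%.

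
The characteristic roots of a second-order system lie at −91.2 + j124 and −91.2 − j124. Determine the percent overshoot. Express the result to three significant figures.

With σ = 91.2, ω_d = 124: ω_n = √(σ²+ω_d²) = 154 rad/s, ζ = σ/ω_n = 0.592.
%OS = 100 e^{−πζ/√(1−ζ²)} with ζ = 0.592 gives 9.92%.

%OS ≈ 9.92%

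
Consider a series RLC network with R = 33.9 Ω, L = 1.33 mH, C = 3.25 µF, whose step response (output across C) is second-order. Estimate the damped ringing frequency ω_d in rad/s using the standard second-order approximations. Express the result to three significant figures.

For a series RLC circuit (capacitor voltage as output), ω_n = 1/√(LC) = 1/√(1.33 mH · 3.25 µF) = 15200 rad/s.
ζ = (R/2)·√(C/L) = (33.9/2)·√(3.25 µF/1.33 mH) = 0.838.
The damped frequency ω_d = ω_n√(1−ζ²) = 8300 rad/s.

ω_d ≈ 8300 rad/s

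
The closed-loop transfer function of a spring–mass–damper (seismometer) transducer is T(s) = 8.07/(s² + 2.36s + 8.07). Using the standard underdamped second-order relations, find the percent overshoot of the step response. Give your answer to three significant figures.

Comparing the denominator to s² + 2ζω_n s + ω_n²: ω_n = √8.07 = 2.84 rad/s, and 2ζω_n = 2.36 so ζ = 2.36/(2·2.84) = 0.415.
%OS = 100·exp(−πζ/√(1−ζ²)) = 23.8%.

%OS ≈ 23.8%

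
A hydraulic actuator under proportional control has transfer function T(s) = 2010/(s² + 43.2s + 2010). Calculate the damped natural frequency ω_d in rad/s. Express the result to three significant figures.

ω_n = √2010 = 44.8 rad/s; ζ = 43.2/(2·44.8) = 0.482.
ω_d = ω_n√(1−ζ²) = 39.3 rad/s.

ω_d ≈ 39.3 rad/s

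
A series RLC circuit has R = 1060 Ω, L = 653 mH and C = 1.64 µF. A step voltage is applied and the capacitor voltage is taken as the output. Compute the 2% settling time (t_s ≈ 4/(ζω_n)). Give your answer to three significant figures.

t_s ≈ 0.00493 s

For a series RLC circuit (capacitor voltage as output), ω_n = 1/√(LC) = 1/√(653 mH · 1.64 µF) = 966 rad/s.
ζ = (R/2)·√(C/L) = (1060/2)·√(1.64 µF/653 mH) = 0.840.
t_s ≈ 4/(ζω_n) = 0.00493 s.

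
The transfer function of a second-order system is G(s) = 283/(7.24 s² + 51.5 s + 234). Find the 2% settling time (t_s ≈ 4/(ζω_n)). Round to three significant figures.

Dividing through by 7.24: denominator becomes s² + 7.113 s + 32.32.
So ω_n = √32.32 = 5.69 rad/s and ζ = 7.113/(2·5.69) = 0.626.
t_s ≈ 4/(ζω_n) = 1.12 s.

t_s ≈ 1.12 s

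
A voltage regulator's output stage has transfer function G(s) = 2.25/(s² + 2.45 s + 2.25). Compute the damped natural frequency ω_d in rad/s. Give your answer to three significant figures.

ω_d ≈ 0.866 rad/s

ω_n = √2.25 = 1.50 rad/s; ζ = 2.45/(2·1.50) = 0.817.
ω_d = ω_n√(1−ζ²) = 0.866 rad/s.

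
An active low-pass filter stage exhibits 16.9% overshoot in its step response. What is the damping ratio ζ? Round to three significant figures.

Inverting the overshoot relation: ζ = |ln 0.169|/√(π² + ln²0.169) = 0.493.

ζ ≈ 0.493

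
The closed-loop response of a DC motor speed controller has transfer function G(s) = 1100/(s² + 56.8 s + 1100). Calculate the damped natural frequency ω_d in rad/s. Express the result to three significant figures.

Comparing the denominator to s² + 2ζω_n s + ω_n²: ω_n = √1100 = 33.2 rad/s, and 2ζω_n = 56.8 so ζ = 56.8/(2·33.2) = 0.856.
The damped frequency ω_d = ω_n√(1−ζ²) = 17.1 rad/s.

ω_d ≈ 17.1 rad/s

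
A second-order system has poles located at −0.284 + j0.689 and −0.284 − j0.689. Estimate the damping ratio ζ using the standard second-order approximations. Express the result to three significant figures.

ζ ≈ 0.381

The poles are at −σ ± jω_d with σ = 0.284 and ω_d = 0.689, so ω_n = √(σ²+ω_d²) = 0.745 rad/s and ζ = σ/ω_n = 0.381.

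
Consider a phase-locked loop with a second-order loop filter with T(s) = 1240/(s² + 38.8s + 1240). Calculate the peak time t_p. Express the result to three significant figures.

Matching coefficients with s² + 2ζω_n s + ω_n² gives ω_n² = 1240 ⇒ ω_n = 35.2 rad/s, and ζ = 38.8/(2ω_n) = 0.551.
The damped frequency ω_d = ω_n√(1−ζ²) = 29.4 rad/s. Then t_p = π/ω_d = 0.107 s.

t_p ≈ 0.107 s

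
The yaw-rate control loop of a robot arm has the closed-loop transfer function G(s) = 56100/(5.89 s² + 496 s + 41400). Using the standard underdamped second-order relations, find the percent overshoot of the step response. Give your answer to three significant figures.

%OS ≈ 16.1%

Dividing through by 5.89: denominator becomes s² + 84.21 s + 7029.
So ω_n = √7029 = 83.8 rad/s and ζ = 84.21/(2·83.8) = 0.502.
Overshoot: exp(−π·0.502/√(1−0.502²)) = 0.161, i.e. 16.1%.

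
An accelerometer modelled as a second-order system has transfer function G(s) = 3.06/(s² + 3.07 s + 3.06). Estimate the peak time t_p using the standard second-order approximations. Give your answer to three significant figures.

ω_n = √3.06 = 1.75 rad/s; ζ = 3.07/(2·1.75) = 0.878.
The damped frequency ω_d = ω_n√(1−ζ²) = 0.839 rad/s. Then t_p = π/ω_d = 3.74 s.

t_p ≈ 3.74 s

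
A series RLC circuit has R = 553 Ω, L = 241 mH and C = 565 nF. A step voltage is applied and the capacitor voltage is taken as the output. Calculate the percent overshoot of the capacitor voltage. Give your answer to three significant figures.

%OS ≈ 23.0%

For a series RLC circuit (capacitor voltage as output), ω_n = 1/√(LC) = 1/√(241 mH · 565 nF) = 2710 rad/s.
ζ = (R/2)·√(C/L) = (553/2)·√(565 nF/241 mH) = 0.423.
%OS = 100·exp(−πζ/√(1−ζ²)) = 23.0%.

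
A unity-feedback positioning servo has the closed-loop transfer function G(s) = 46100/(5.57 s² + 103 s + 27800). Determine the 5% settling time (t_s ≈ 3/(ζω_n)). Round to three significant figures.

t_s ≈ 0.324 s

Dividing through by 5.57: denominator becomes s² + 18.49 s + 4991.
So ω_n = √4991 = 70.6 rad/s and ζ = 18.49/(2·70.6) = 0.131.
t_s ≈ 3/(ζω_n) = 0.324 s.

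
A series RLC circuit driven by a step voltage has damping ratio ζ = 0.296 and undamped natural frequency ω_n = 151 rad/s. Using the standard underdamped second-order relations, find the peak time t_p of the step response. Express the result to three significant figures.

t_p ≈ 0.0218 s

The damped frequency is ω_d = ω_n√(1−ζ²) = 151·√(1−0.0876) = 144 rad/s.
Peak time t_p = π/ω_d = π/144 = 0.0218 s.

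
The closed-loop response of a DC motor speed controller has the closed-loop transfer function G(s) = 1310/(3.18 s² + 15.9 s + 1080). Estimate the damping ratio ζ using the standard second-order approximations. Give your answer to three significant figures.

ζ ≈ 0.136

Dividing through by 3.18: denominator becomes s² + 5.000 s + 339.6.
So ω_n = √339.6 = 18.4 rad/s and ζ = 5.000/(2·18.4) = 0.136.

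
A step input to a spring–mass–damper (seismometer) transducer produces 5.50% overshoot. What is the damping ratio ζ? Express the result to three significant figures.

ζ = −ln(OS)/√(π² + (ln OS)²). With OS = 0.0550, ln OS = −2.900 and ζ = 2.900/4.276 = 0.678.

ζ ≈ 0.678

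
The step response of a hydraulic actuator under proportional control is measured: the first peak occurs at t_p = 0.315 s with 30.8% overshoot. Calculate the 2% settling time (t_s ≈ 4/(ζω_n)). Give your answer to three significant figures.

From the overshoot, ζ = −ln(OS)/√(π²+ln²(OS)) = 0.351.
t_p = π/ω_d ⇒ ω_d = 9.97 rad/s; then ω_n = ω_d/√(1−ζ²) = 10.7 rad/s.
t_s ≈ 4/(ζω_n) = 4/(0.351·10.7) = 1.07 s.

t_s ≈ 1.07 s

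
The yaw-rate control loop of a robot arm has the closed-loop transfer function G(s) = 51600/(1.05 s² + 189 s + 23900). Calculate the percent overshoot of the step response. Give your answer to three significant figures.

%OS ≈ 9.68%

Dividing through by 1.05: denominator becomes s² + 180.0 s + 22760.
So ω_n = √22760 = 151 rad/s and ζ = 180.0/(2·151) = 0.597.
Overshoot: exp(−π·0.597/√(1−0.597²)) = 0.0968, i.e. 9.68%.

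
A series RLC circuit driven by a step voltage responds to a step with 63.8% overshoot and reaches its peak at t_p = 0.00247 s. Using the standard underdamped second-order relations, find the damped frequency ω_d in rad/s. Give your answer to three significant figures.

ω_d ≈ 1270 rad/s

t_p = π/ω_d, so ω_d = π/0.00247 = 1270 rad/s.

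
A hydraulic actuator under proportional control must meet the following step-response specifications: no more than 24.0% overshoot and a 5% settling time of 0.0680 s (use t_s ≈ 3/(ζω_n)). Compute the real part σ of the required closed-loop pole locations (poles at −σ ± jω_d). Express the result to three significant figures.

The settling-time spec alone fixes σ = ζω_n = 3/t_s = 3/0.0680 = 44.1.
(Overshoot then fixes ζ = 0.414 and hence ω_d = σ·√(1−ζ²)/ζ = 97.1 rad/s.)

σ ≈ 44.1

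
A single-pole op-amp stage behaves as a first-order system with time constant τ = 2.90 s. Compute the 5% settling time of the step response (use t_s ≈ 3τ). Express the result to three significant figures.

t_s ≈ 8.70 s

t_s ≈ 3τ = 8.70 s.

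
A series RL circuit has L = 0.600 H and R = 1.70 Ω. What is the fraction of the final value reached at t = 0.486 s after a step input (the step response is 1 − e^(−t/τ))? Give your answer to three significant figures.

y/y_∞ ≈ 0.748

τ = L/R = 0.600/1.70 = 0.353 s.
y(t)/y_∞ = 1 − e^(−t/τ) = 1 − e^(−0.486/0.353) = 1 − e^(−1.38) = 0.748.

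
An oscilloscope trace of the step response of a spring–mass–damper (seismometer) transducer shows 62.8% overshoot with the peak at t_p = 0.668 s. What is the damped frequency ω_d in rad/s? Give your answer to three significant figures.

ω_d ≈ 4.70 rad/s

t_p = π/ω_d, so ω_d = π/0.668 = 4.70 rad/s.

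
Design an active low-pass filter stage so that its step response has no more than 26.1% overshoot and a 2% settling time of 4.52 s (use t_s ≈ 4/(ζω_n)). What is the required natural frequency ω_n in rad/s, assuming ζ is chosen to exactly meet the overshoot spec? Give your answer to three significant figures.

ζ = −ln(OS)/√(π² + (ln OS)²). With OS = 0.261, ln OS = −1.343 and ζ = 1.343/3.417 = 0.393.
From t_s ≈ 4/(ζω_n): ω_n = 4/(ζ·t_s) = 4/(0.393·4.52) = 2.25 rad/s.

ω_n ≈ 2.25 rad/s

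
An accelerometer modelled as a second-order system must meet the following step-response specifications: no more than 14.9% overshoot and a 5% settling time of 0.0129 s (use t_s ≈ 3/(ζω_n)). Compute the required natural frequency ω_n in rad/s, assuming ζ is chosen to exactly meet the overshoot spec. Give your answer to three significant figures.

ω_n ≈ 449 rad/s

ζ = −ln(OS)/√(π² + (ln OS)²). With OS = 0.149, ln OS = −1.904 and ζ = 1.904/3.673 = 0.518.
Then ω_n = 3/(ζ t_s) = 3/(0.518 × 0.0129) = 449 rad/s.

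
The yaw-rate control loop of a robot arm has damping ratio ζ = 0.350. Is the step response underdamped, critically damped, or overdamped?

underdamped

Since ζ = 0.350 < 1, the system is underdamped.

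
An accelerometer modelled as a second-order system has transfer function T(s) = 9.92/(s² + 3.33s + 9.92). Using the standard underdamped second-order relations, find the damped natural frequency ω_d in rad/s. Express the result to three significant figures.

Matching coefficients with s² + 2ζω_n s + ω_n² gives ω_n² = 9.92 ⇒ ω_n = 3.15 rad/s, and ζ = 3.33/(2ω_n) = 0.529.
ω_d = ω_n√(1−ζ²) = 2.67 rad/s.

ω_d ≈ 2.67 rad/s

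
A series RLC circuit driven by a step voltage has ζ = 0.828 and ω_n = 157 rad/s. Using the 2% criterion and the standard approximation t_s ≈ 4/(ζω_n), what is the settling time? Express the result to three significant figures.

t_s ≈ 0.0308 s

t_s ≈ 4/(ζω_n) = 4/(0.828 × 157) = 0.0308 s.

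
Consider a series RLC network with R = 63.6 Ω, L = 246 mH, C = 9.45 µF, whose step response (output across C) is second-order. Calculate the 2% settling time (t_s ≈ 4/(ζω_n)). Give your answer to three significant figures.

t_s ≈ 0.0309 s

For a series RLC circuit (capacitor voltage as output), ω_n = 1/√(LC) = 1/√(246 mH · 9.45 µF) = 656 rad/s.
ζ = (R/2)·√(C/L) = (63.6/2)·√(9.45 µF/246 mH) = 0.197.
t_s ≈ 4/(ζω_n) = 0.0309 s.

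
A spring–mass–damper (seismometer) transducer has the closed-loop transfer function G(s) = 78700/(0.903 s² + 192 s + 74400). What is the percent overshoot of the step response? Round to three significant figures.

%OS ≈ 28.6%

Dividing through by 0.903: denominator becomes s² + 212.6 s + 82390.
So ω_n = √82390 = 287 rad/s and ζ = 212.6/(2·287) = 0.370.
%OS = 100 e^{−πζ/√(1−ζ²)} with ζ = 0.370 gives 28.6%.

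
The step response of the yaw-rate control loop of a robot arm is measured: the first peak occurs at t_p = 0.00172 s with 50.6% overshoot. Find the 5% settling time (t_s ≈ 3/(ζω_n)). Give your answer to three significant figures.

t_s ≈ 0.00757 s

From the overshoot, ζ = −ln(OS)/√(π²+ln²(OS)) = 0.212.
From t_p = π/ω_d, ω_d = π/0.00172 = 1830 rad/s, so ω_n = ω_d/√(1−ζ²) = 1870 rad/s.
t_s ≈ 3/(ζω_n) = 3/(0.212·1870) = 0.00757 s.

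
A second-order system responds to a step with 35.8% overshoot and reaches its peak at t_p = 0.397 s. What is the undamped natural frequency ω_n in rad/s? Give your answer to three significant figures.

ω_n ≈ 8.33 rad/s

ζ from %OS: ζ = |ln 0.358|/√(π²+ln²0.358) = 0.311.
t_p = π/ω_d ⇒ ω_d = 7.91 rad/s; then ω_n = ω_d/√(1−ζ²) = 8.33 rad/s.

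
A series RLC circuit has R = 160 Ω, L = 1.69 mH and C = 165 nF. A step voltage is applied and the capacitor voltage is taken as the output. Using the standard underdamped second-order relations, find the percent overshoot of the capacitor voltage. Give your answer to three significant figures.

%OS ≈ 1.73%

For a series RLC circuit (capacitor voltage as output), ω_n = 1/√(LC) = 1/√(1.69 mH · 165 nF) = 59900 rad/s.
ζ = (R/2)·√(C/L) = (160/2)·√(165 nF/1.69 mH) = 0.790.
%OS = 100·exp(−πζ/√(1−ζ²)) = 1.73%.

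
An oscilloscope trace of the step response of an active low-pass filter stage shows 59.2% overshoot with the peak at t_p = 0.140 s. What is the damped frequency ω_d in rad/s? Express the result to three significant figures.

t_p = π/ω_d, so ω_d = π/0.140 = 22.4 rad/s.

ω_d ≈ 22.4 rad/s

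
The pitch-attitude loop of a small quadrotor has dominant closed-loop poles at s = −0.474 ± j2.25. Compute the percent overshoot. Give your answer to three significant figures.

The poles are at −σ ± jω_d with σ = 0.474 and ω_d = 2.25, so ω_n = √(σ²+ω_d²) = 2.30 rad/s and ζ = σ/ω_n = 0.206.
Overshoot: exp(−π·0.206/√(1−0.206²)) = 0.516, i.e. 51.6%.

%OS ≈ 51.6%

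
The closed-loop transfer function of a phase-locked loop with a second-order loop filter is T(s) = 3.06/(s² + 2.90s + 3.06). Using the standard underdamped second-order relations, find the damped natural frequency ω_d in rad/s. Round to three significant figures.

ω_d ≈ 0.979 rad/s

Comparing the denominator to s² + 2ζω_n s + ω_n²: ω_n = √3.06 = 1.75 rad/s, and 2ζω_n = 2.90 so ζ = 2.90/(2·1.75) = 0.829.
ω_d = ω_n√(1−ζ²) = 0.979 rad/s.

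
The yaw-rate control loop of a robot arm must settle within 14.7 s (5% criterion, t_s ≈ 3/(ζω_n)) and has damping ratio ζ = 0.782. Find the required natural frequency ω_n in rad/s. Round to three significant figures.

Rearranging t_s ≈ 3/(ζω_n) gives ω_n = 3/(ζ·t_s) = 3/(0.782 × 14.7) = 0.261 rad/s.

ω_n ≈ 0.261 rad/s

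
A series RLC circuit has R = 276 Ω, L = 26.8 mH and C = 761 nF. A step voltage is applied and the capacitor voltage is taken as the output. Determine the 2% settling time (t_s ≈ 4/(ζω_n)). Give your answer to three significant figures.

t_s ≈ 0.000777 s

For a series RLC circuit (capacitor voltage as output), ω_n = 1/√(LC) = 1/√(26.8 mH · 761 nF) = 7000 rad/s.
ζ = (R/2)·√(C/L) = (276/2)·√(761 nF/26.8 mH) = 0.735.
t_s ≈ 4/(ζω_n) = 0.000777 s.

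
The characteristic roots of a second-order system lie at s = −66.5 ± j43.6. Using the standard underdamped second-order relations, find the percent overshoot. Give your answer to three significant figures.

%OS ≈ 0.830%

|pole| = ω_n = √(66.5² + 43.6²) = 79.5 rad/s; ζ = cos θ = σ/ω_n = 0.836.
%OS = 100 e^{−πζ/√(1−ζ²)} with ζ = 0.836 gives 0.830%.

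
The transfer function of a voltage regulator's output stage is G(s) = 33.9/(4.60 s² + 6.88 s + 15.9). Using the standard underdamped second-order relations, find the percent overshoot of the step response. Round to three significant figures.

%OS ≈ 25.2%

Dividing through by 4.60: denominator becomes s² + 1.496 s + 3.457.
So ω_n = √3.457 = 1.86 rad/s and ζ = 1.496/(2·1.86) = 0.402.
%OS = 100 e^{−πζ/√(1−ζ²)} with ζ = 0.402 gives 25.2%.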